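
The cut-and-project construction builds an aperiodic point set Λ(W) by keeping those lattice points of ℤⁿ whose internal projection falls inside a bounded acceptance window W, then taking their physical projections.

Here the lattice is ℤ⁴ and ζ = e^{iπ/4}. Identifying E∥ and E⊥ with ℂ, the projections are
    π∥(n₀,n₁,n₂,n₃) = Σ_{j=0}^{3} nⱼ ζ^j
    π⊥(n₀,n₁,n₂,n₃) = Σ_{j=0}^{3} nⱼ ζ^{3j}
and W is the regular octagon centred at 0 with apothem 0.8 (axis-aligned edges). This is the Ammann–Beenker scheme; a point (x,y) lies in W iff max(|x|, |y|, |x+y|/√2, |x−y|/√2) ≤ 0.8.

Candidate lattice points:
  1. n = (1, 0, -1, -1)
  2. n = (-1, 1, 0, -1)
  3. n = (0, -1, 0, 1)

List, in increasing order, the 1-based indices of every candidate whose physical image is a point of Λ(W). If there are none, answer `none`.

1

With ζ = e^{iπ/4} the internal vectors are ζ^0,ζ^3,ζ^6,ζ^9.
#1 (1, 0, -1, -1): internal (0.292893, 0.292893); octagon support 0.414214 vs apothem 0.8 → ∈ W
#2 (-1, 1, 0, -1): internal (-2.414214, 0.000000); octagon support 2.414214 vs apothem 0.8 → ∉ W
#3 (0, -1, 0, 1): internal (1.414214, 0.000000); octagon support 1.414214 vs apothem 0.8 → ∉ W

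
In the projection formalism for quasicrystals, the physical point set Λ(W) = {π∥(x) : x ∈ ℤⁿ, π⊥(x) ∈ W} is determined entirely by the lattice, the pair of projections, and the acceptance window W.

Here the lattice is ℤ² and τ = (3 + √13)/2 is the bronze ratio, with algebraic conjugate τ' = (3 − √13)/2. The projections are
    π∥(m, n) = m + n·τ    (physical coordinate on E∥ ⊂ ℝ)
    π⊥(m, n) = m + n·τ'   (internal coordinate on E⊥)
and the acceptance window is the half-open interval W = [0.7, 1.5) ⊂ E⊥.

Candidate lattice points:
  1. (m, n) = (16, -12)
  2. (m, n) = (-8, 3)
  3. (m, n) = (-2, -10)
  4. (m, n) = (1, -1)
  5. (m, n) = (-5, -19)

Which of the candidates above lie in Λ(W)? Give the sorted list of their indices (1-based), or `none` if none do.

τ' = (3−√13)/2 ≈ -0.302776.
[1] lift (16,-12): star map gives 19.633308; window check 0.7 ≤ 19.633308 < 1.5 is false → out
[2] lift (-8,3): star map gives -8.908327; window check 0.7 ≤ -8.908327 < 1.5 is false → out
[3] lift (-2,-10): star map gives 1.027756; window check 0.7 ≤ 1.027756 < 1.5 is true → IN Λ
[4] lift (1,-1): star map gives 1.302776; window check 0.7 ≤ 1.302776 < 1.5 is true → IN Λ
[5] lift (-5,-19): star map gives 0.752737; window check 0.7 ≤ 0.752737 < 1.5 is true → IN Λ

3, 4, 5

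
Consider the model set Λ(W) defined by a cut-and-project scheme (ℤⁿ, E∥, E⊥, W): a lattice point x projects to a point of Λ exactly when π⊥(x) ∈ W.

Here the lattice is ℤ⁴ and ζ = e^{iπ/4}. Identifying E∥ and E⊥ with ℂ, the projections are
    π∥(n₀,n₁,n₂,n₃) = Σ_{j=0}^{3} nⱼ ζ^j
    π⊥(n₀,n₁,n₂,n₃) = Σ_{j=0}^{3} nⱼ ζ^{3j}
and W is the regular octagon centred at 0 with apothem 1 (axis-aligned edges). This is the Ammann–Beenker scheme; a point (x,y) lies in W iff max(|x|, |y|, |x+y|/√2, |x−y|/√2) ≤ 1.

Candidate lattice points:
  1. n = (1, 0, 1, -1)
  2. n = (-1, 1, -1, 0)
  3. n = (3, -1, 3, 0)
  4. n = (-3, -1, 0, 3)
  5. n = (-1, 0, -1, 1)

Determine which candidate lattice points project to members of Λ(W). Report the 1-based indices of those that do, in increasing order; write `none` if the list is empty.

Internal map: ζ^{3j} for j=0..3 gives (1,0), (−√2/2,√2/2), (0,−1), (√2/2,√2/2).
#1 (1, 0, 1, -1): internal (0.2929, -1.7071); octagon support 1.7071 vs apothem 1 → ∉ W
#2 (-1, 1, -1, 0): internal (-1.7071, 1.7071); octagon support 2.4142 vs apothem 1 → ∉ W
#3 (3, -1, 3, 0): internal (3.7071, -3.7071); octagon support 5.2426 vs apothem 1 → ∉ W
#4 (-3, -1, 0, 3): internal (-0.1716, 1.4142); octagon support 1.4142 vs apothem 1 → ∉ W
#5 (-1, 0, -1, 1): internal (-0.2929, 1.7071); octagon support 1.7071 vs apothem 1 → ∉ W

none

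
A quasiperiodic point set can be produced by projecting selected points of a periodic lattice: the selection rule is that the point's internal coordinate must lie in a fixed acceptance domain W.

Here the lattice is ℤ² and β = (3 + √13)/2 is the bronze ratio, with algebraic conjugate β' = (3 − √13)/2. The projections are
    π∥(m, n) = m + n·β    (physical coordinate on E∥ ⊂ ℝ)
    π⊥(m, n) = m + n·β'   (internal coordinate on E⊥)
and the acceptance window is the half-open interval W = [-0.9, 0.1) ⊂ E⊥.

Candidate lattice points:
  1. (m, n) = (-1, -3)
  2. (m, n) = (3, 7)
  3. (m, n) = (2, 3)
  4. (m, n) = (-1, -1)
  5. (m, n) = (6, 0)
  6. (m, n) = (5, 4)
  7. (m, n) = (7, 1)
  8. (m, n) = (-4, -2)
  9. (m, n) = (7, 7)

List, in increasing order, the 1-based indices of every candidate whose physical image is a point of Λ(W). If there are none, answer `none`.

Compute β' = (3−√13)/2 = -0.30278, so π⊥(m,n) = m -0.30278·n.
[1] lift (-1,-3): star map gives -0.09167; window check -0.9 ≤ -0.09167 < 0.1 is true → IN Λ
[2] lift (3,7): star map gives 0.88057; window check -0.9 ≤ 0.88057 < 0.1 is false → out
[3] lift (2,3): star map gives 1.09167; window check -0.9 ≤ 1.09167 < 0.1 is false → out
[4] lift (-1,-1): star map gives -0.69722; window check -0.9 ≤ -0.69722 < 0.1 is true → IN Λ
[5] lift (6,0): star map gives 6.00000; window check -0.9 ≤ 6.00000 < 0.1 is false → out
[6] lift (5,4): star map gives 3.78890; window check -0.9 ≤ 3.78890 < 0.1 is false → out
[7] lift (7,1): star map gives 6.69722; window check -0.9 ≤ 6.69722 < 0.1 is false → out
[8] lift (-4,-2): star map gives -3.39445; window check -0.9 ≤ -3.39445 < 0.1 is false → out
[9] lift (7,7): star map gives 4.88057; window check -0.9 ≤ 4.88057 < 0.1 is false → out

1, 4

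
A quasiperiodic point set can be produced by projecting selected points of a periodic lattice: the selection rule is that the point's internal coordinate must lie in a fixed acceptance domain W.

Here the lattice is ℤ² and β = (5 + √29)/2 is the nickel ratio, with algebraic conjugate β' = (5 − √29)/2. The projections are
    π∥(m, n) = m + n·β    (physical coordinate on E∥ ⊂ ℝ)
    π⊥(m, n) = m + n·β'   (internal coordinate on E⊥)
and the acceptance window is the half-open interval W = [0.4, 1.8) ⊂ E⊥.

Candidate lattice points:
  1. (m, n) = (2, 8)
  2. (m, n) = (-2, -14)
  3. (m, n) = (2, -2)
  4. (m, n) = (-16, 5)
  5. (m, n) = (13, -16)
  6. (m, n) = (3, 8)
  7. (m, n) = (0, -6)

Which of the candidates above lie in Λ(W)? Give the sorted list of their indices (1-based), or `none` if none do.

1, 2, 6, 7

β' = (5−√29)/2 ≈ -0.19258.
candidate 1: (m,n)=(2,8) → π∥ = 2+8·β ≈ 43.54066, π⊥ = 2+8·β' ≈ 0.45934 ∈ [0.4, 1.8) ⇒ IN Λ
candidate 2: (m,n)=(-2,-14) → π∥ = -2-14·β ≈ -74.69615, π⊥ = -2-14·β' ≈ 0.69615 ∈ [0.4, 1.8) ⇒ IN Λ
candidate 3: (m,n)=(2,-2) → π∥ = 2-2·β ≈ -8.38516, π⊥ = 2-2·β' ≈ 2.38516 ∉ [0.4, 1.8) ⇒ out
candidate 4: (m,n)=(-16,5) → π∥ = -16+5·β ≈ 9.96291, π⊥ = -16+5·β' ≈ -16.96291 ∉ [0.4, 1.8) ⇒ out
candidate 5: (m,n)=(13,-16) → π∥ = 13-16·β ≈ -70.08132, π⊥ = 13-16·β' ≈ 16.08132 ∉ [0.4, 1.8) ⇒ out
candidate 6: (m,n)=(3,8) → π∥ = 3+8·β ≈ 44.54066, π⊥ = 3+8·β' ≈ 1.45934 ∈ [0.4, 1.8) ⇒ IN Λ
candidate 7: (m,n)=(0,-6) → π∥ = 0-6·β ≈ -31.15549, π⊥ = 0-6·β' ≈ 1.15549 ∈ [0.4, 1.8) ⇒ IN Λ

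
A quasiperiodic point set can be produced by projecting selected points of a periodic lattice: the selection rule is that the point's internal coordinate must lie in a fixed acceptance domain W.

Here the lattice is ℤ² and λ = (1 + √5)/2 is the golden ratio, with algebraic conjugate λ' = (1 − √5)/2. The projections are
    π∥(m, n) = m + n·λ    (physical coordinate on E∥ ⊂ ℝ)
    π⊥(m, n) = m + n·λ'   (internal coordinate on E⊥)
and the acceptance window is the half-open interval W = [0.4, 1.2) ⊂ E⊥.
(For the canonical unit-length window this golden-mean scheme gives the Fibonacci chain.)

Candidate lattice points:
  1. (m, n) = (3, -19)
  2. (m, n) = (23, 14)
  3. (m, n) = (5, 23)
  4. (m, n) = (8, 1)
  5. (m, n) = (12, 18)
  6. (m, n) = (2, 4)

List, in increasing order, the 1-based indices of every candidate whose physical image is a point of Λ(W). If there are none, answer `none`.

Numerically λ ≈ 1.6180 and λ' = −1/λ ≈ -0.6180.
candidate 1: (m,n)=(3,-19) → π∥ = 3-19·λ ≈ -27.7426, π⊥ = 3-19·λ' ≈ 14.7426 ∉ [0.4, 1.2) ⇒ out
candidate 2: (m,n)=(23,14) → π∥ = 23+14·λ ≈ 45.6525, π⊥ = 23+14·λ' ≈ 14.3475 ∉ [0.4, 1.2) ⇒ out
candidate 3: (m,n)=(5,23) → π∥ = 5+23·λ ≈ 42.2148, π⊥ = 5+23·λ' ≈ -9.2148 ∉ [0.4, 1.2) ⇒ out
candidate 4: (m,n)=(8,1) → π∥ = 8+1·λ ≈ 9.6180, π⊥ = 8+1·λ' ≈ 7.3820 ∉ [0.4, 1.2) ⇒ out
candidate 5: (m,n)=(12,18) → π∥ = 12+18·λ ≈ 41.1246, π⊥ = 12+18·λ' ≈ 0.8754 ∈ [0.4, 1.2) ⇒ IN Λ
candidate 6: (m,n)=(2,4) → π∥ = 2+4·λ ≈ 8.4721, π⊥ = 2+4·λ' ≈ -0.4721 ∉ [0.4, 1.2) ⇒ out

5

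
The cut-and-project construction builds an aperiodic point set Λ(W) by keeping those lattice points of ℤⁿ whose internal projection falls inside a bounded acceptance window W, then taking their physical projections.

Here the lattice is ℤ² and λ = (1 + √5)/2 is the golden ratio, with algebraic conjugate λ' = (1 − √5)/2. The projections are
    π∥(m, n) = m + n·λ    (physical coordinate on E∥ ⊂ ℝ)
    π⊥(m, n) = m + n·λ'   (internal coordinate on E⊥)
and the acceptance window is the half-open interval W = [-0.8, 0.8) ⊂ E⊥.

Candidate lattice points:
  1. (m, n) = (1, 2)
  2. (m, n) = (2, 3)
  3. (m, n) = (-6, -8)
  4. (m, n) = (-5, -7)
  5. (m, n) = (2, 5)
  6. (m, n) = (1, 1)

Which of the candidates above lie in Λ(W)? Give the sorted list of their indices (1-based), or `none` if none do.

λ' = (1−√5)/2 ≈ -0.6180.
#1 (1,2): internal coord 1 + (2)·λ' = -0.2361; -0.2361 ∈ [-0.8, 0.8) → IN Λ
#2 (2,3): internal coord 2 + (3)·λ' = +0.1459; +0.1459 ∈ [-0.8, 0.8) → IN Λ
#3 (-6,-8): internal coord -6 + (-8)·λ' = -1.0557; -1.0557 ∉ [-0.8, 0.8) → out
#4 (-5,-7): internal coord -5 + (-7)·λ' = -0.6738; -0.6738 ∈ [-0.8, 0.8) → IN Λ
#5 (2,5): internal coord 2 + (5)·λ' = -1.0902; -1.0902 ∉ [-0.8, 0.8) → out
#6 (1,1): internal coord 1 + (1)·λ' = +0.3820; +0.3820 ∈ [-0.8, 0.8) → IN Λ

1, 2, 4, 6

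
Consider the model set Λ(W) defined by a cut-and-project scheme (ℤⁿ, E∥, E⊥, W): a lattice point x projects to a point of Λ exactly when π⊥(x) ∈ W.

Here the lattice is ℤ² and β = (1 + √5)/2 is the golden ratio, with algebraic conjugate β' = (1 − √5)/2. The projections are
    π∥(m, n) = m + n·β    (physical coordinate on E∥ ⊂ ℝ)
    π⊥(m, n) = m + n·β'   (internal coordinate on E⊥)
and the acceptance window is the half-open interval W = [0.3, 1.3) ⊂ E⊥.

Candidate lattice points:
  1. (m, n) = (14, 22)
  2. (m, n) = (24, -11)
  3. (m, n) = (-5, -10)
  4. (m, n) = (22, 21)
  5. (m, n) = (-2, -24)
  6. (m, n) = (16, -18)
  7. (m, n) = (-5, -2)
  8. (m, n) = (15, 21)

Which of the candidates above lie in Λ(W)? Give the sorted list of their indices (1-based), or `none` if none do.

Compute β' = (1−√5)/2 = -0.618034, so π⊥(m,n) = m -0.618034·n.
#1 (14,22): internal coord 14 + (22)·β' = +0.403252; +0.403252 ∈ [0.3, 1.3) → IN Λ
#2 (24,-11): internal coord 24 + (-11)·β' = +30.798374; +30.798374 ∉ [0.3, 1.3) → out
#3 (-5,-10): internal coord -5 + (-10)·β' = +1.180340; +1.180340 ∈ [0.3, 1.3) → IN Λ
#4 (22,21): internal coord 22 + (21)·β' = +9.021286; +9.021286 ∉ [0.3, 1.3) → out
#5 (-2,-24): internal coord -2 + (-24)·β' = +12.832816; +12.832816 ∉ [0.3, 1.3) → out
#6 (16,-18): internal coord 16 + (-18)·β' = +27.124612; +27.124612 ∉ [0.3, 1.3) → out
#7 (-5,-2): internal coord -5 + (-2)·β' = -3.763932; -3.763932 ∉ [0.3, 1.3) → out
#8 (15,21): internal coord 15 + (21)·β' = +2.021286; +2.021286 ∉ [0.3, 1.3) → out

1, 3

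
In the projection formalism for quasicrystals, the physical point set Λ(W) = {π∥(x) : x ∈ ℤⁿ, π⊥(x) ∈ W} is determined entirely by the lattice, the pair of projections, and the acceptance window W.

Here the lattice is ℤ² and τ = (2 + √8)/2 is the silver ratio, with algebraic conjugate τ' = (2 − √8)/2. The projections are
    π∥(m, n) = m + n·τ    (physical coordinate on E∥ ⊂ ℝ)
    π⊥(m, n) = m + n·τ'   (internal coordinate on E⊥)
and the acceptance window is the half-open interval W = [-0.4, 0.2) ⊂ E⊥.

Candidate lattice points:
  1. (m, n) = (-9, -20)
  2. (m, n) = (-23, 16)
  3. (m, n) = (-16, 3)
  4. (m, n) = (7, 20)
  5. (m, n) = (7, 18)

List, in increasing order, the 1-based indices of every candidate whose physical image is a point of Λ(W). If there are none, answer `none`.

none

Compute τ' = (2−√8)/2 = -0.414214, so π⊥(m,n) = m -0.414214·n.
[1] lift (-9,-20): star map gives -0.715729; window check -0.4 ≤ -0.715729 < 0.2 is false → out
[2] lift (-23,16): star map gives -29.627417; window check -0.4 ≤ -29.627417 < 0.2 is false → out
[3] lift (-16,3): star map gives -17.242641; window check -0.4 ≤ -17.242641 < 0.2 is false → out
[4] lift (7,20): star map gives -1.284271; window check -0.4 ≤ -1.284271 < 0.2 is false → out
[5] lift (7,18): star map gives -0.455844; window check -0.4 ≤ -0.455844 < 0.2 is false → out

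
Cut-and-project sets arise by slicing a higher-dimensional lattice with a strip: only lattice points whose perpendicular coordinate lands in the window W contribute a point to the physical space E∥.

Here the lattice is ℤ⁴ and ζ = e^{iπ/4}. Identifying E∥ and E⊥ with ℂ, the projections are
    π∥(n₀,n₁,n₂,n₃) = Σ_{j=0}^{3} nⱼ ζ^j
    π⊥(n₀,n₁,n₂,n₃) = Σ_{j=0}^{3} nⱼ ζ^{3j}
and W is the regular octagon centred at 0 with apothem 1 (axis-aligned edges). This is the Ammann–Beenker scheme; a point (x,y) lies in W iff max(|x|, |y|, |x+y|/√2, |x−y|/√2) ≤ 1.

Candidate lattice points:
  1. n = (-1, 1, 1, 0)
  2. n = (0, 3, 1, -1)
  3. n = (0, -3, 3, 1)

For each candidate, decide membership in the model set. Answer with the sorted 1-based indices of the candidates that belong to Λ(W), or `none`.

π⊥(n) = n₀ + n₁ζ³ + n₂ζ⁶ + n₃ζ⁹ where ζ = e^{iπ/4}.
candidate 1: n = (-1, 1, 1, 0) → π⊥ ≈ (-1.707107, -0.292893); max(|x|,|y|,|x±y|/√2) = 1.707107 > 1 ⇒ ∉ W
candidate 2: n = (0, 3, 1, -1) → π⊥ ≈ (-2.828427, +0.414214); max(|x|,|y|,|x±y|/√2) = 2.828427 > 1 ⇒ ∉ W
candidate 3: n = (0, -3, 3, 1) → π⊥ ≈ (+2.828427, -4.414214); max(|x|,|y|,|x±y|/√2) = 5.121320 > 1 ⇒ ∉ W

none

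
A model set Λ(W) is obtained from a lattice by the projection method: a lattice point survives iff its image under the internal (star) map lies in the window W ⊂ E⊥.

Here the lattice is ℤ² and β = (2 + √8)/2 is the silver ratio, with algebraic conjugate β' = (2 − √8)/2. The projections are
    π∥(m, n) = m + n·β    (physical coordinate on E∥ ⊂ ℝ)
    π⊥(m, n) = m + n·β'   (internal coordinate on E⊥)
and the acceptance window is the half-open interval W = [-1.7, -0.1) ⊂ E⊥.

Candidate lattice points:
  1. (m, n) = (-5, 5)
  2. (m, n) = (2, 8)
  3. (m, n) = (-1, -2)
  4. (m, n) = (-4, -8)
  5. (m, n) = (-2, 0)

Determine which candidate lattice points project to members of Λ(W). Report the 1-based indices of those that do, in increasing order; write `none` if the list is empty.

β' = (2−√8)/2 ≈ -0.4142.
[1] lift (-5,5): star map gives -7.0711; window check -1.7 ≤ -7.0711 < -0.1 is false → out
[2] lift (2,8): star map gives -1.3137; window check -1.7 ≤ -1.3137 < -0.1 is true → IN Λ
[3] lift (-1,-2): star map gives -0.1716; window check -1.7 ≤ -0.1716 < -0.1 is true → IN Λ
[4] lift (-4,-8): star map gives -0.6863; window check -1.7 ≤ -0.6863 < -0.1 is true → IN Λ
[5] lift (-2,0): star map gives -2.0000; window check -1.7 ≤ -2.0000 < -0.1 is false → out

2, 3, 4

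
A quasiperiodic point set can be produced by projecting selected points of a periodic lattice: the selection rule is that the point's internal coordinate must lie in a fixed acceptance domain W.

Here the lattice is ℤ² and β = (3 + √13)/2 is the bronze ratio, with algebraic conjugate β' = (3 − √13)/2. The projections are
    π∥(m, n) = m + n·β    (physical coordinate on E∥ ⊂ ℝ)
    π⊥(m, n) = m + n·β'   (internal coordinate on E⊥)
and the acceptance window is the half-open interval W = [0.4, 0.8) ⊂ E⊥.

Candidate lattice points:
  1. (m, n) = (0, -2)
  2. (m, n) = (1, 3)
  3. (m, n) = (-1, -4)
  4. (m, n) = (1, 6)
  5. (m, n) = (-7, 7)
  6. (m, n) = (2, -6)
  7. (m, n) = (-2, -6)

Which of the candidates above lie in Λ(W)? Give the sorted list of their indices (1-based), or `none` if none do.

Compute β' = (3−√13)/2 = -0.30278, so π⊥(m,n) = m -0.30278·n.
#1 (0,-2): internal coord 0 + (-2)·β' = +0.60555; +0.60555 ∈ [0.4, 0.8) → IN Λ
#2 (1,3): internal coord 1 + (3)·β' = +0.09167; +0.09167 ∉ [0.4, 0.8) → out
#3 (-1,-4): internal coord -1 + (-4)·β' = +0.21110; +0.21110 ∉ [0.4, 0.8) → out
#4 (1,6): internal coord 1 + (6)·β' = -0.81665; -0.81665 ∉ [0.4, 0.8) → out
#5 (-7,7): internal coord -7 + (7)·β' = -9.11943; -9.11943 ∉ [0.4, 0.8) → out
#6 (2,-6): internal coord 2 + (-6)·β' = +3.81665; +3.81665 ∉ [0.4, 0.8) → out
#7 (-2,-6): internal coord -2 + (-6)·β' = -0.18335; -0.18335 ∉ [0.4, 0.8) → out

1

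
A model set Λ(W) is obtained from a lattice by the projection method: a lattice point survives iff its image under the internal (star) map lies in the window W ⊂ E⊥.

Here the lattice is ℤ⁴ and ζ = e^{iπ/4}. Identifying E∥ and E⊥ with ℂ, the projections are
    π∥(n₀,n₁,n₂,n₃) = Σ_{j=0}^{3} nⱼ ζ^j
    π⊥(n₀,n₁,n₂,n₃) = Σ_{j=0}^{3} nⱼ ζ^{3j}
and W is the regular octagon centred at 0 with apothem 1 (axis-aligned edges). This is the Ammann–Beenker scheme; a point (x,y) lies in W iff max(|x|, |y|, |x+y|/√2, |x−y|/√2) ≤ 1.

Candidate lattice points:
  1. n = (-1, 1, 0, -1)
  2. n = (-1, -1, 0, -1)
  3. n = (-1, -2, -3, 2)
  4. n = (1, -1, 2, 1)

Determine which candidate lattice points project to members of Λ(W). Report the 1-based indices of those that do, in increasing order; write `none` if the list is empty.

none

π⊥(n) = n₀ + n₁ζ³ + n₂ζ⁶ + n₃ζ⁹ where ζ = e^{iπ/4}.
candidate 1: n = (-1, 1, 0, -1) → π⊥ ≈ (-2.41421, +0.00000); max(|x|,|y|,|x±y|/√2) = 2.41421 > 1 ⇒ ∉ W
candidate 2: n = (-1, -1, 0, -1) → π⊥ ≈ (-1.00000, -1.41421); max(|x|,|y|,|x±y|/√2) = 1.70711 > 1 ⇒ ∉ W
candidate 3: n = (-1, -2, -3, 2) → π⊥ ≈ (+1.82843, +3.00000); max(|x|,|y|,|x±y|/√2) = 3.41421 > 1 ⇒ ∉ W
candidate 4: n = (1, -1, 2, 1) → π⊥ ≈ (+2.41421, -2.00000); max(|x|,|y|,|x±y|/√2) = 3.12132 > 1 ⇒ ∉ W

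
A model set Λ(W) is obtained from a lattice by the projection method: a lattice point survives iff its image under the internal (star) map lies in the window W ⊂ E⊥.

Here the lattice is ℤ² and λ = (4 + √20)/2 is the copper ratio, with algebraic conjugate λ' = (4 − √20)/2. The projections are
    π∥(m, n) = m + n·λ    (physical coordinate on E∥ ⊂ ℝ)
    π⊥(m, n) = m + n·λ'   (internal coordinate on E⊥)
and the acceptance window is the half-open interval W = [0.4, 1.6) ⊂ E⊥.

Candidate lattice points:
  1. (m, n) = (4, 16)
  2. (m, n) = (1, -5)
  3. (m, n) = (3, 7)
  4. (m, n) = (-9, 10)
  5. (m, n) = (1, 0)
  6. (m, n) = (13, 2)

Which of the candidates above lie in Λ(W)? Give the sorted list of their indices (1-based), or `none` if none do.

Compute λ' = (4−√20)/2 = -0.236068, so π⊥(m,n) = m -0.236068·n.
candidate 1: (m,n)=(4,16) → π∥ = 4+16·λ ≈ 71.777088, π⊥ = 4+16·λ' ≈ 0.222912 ∉ [0.4, 1.6) ⇒ out
candidate 2: (m,n)=(1,-5) → π∥ = 1-5·λ ≈ -20.180340, π⊥ = 1-5·λ' ≈ 2.180340 ∉ [0.4, 1.6) ⇒ out
candidate 3: (m,n)=(3,7) → π∥ = 3+7·λ ≈ 32.652476, π⊥ = 3+7·λ' ≈ 1.347524 ∈ [0.4, 1.6) ⇒ IN Λ
candidate 4: (m,n)=(-9,10) → π∥ = -9+10·λ ≈ 33.360680, π⊥ = -9+10·λ' ≈ -11.360680 ∉ [0.4, 1.6) ⇒ out
candidate 5: (m,n)=(1,0) → π∥ = 1+0·λ ≈ 1.000000, π⊥ = 1+0·λ' ≈ 1.000000 ∈ [0.4, 1.6) ⇒ IN Λ
candidate 6: (m,n)=(13,2) → π∥ = 13+2·λ ≈ 21.472136, π⊥ = 13+2·λ' ≈ 12.527864 ∉ [0.4, 1.6) ⇒ out

3, 5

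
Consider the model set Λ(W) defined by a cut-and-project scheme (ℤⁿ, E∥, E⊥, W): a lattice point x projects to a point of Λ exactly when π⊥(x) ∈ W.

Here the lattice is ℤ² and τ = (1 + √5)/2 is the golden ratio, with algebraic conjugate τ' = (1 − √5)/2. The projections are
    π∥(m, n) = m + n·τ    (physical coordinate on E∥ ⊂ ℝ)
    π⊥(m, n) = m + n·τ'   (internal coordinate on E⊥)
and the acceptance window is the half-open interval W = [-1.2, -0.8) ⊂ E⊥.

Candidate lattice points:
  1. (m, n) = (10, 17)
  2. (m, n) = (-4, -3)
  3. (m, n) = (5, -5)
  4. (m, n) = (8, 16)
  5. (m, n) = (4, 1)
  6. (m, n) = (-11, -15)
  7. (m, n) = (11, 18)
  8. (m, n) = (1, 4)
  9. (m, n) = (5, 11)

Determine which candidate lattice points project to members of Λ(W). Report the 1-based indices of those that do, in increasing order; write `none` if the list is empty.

Numerically τ ≈ 1.6180 and τ' = −1/τ ≈ -0.6180.
#1 (10,17): internal coord 10 + (17)·τ' = -0.5066; -0.5066 ∉ [-1.2, -0.8) → out
#2 (-4,-3): internal coord -4 + (-3)·τ' = -2.1459; -2.1459 ∉ [-1.2, -0.8) → out
#3 (5,-5): internal coord 5 + (-5)·τ' = +8.0902; +8.0902 ∉ [-1.2, -0.8) → out
#4 (8,16): internal coord 8 + (16)·τ' = -1.8885; -1.8885 ∉ [-1.2, -0.8) → out
#5 (4,1): internal coord 4 + (1)·τ' = +3.3820; +3.3820 ∉ [-1.2, -0.8) → out
#6 (-11,-15): internal coord -11 + (-15)·τ' = -1.7295; -1.7295 ∉ [-1.2, -0.8) → out
#7 (11,18): internal coord 11 + (18)·τ' = -0.1246; -0.1246 ∉ [-1.2, -0.8) → out
#8 (1,4): internal coord 1 + (4)·τ' = -1.4721; -1.4721 ∉ [-1.2, -0.8) → out
#9 (5,11): internal coord 5 + (11)·τ' = -1.7984; -1.7984 ∉ [-1.2, -0.8) → out

none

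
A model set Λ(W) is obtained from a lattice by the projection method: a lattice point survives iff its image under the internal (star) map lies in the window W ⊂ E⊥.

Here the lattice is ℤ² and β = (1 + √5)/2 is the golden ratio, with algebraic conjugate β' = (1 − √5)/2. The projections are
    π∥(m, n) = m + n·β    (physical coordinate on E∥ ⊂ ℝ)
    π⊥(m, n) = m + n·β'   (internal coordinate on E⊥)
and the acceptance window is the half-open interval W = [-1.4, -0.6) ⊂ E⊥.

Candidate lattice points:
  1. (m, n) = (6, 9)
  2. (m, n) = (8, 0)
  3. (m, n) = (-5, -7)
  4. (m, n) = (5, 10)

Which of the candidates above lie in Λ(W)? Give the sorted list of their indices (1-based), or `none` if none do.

3, 4

Numerically β ≈ 1.6180 and β' = −1/β ≈ -0.6180.
candidate 1: (m,n)=(6,9) → π∥ = 6+9·β ≈ 20.5623, π⊥ = 6+9·β' ≈ 0.4377 ∉ [-1.4, -0.6) ⇒ out
candidate 2: (m,n)=(8,0) → π∥ = 8+0·β ≈ 8.0000, π⊥ = 8+0·β' ≈ 8.0000 ∉ [-1.4, -0.6) ⇒ out
candidate 3: (m,n)=(-5,-7) → π∥ = -5-7·β ≈ -16.3262, π⊥ = -5-7·β' ≈ -0.6738 ∈ [-1.4, -0.6) ⇒ IN Λ
candidate 4: (m,n)=(5,10) → π∥ = 5+10·β ≈ 21.1803, π⊥ = 5+10·β' ≈ -1.1803 ∈ [-1.4, -0.6) ⇒ IN Λ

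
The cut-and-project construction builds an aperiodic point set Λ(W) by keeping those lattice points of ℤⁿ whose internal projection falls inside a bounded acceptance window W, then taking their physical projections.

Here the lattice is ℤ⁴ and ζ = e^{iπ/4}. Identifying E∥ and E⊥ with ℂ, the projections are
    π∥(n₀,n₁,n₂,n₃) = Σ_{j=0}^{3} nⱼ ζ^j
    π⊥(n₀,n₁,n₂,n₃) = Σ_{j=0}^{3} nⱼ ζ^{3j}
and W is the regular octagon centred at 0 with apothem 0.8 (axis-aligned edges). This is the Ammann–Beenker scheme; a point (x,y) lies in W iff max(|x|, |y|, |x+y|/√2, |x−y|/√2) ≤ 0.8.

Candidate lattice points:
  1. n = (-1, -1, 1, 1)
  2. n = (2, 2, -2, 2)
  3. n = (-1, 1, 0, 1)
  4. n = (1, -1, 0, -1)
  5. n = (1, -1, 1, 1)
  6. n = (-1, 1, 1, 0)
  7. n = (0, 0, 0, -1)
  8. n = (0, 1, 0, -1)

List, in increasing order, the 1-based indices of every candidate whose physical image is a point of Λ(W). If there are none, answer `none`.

none

Internal map: ζ^{3j} for j=0..3 gives (1,0), (−√2/2,√2/2), (0,−1), (√2/2,√2/2).
#1 (-1, -1, 1, 1): internal (0.41421, -1.00000); octagon support 1.00000 vs apothem 0.8 → ∉ W
#2 (2, 2, -2, 2): internal (2.00000, 4.82843); octagon support 4.82843 vs apothem 0.8 → ∉ W
#3 (-1, 1, 0, 1): internal (-1.00000, 1.41421); octagon support 1.70711 vs apothem 0.8 → ∉ W
#4 (1, -1, 0, -1): internal (1.00000, -1.41421); octagon support 1.70711 vs apothem 0.8 → ∉ W
#5 (1, -1, 1, 1): internal (2.41421, -1.00000); octagon support 2.41421 vs apothem 0.8 → ∉ W
#6 (-1, 1, 1, 0): internal (-1.70711, -0.29289); octagon support 1.70711 vs apothem 0.8 → ∉ W
#7 (0, 0, 0, -1): internal (-0.70711, -0.70711); octagon support 1.00000 vs apothem 0.8 → ∉ W
#8 (0, 1, 0, -1): internal (-1.41421, 0.00000); octagon support 1.41421 vs apothem 0.8 → ∉ W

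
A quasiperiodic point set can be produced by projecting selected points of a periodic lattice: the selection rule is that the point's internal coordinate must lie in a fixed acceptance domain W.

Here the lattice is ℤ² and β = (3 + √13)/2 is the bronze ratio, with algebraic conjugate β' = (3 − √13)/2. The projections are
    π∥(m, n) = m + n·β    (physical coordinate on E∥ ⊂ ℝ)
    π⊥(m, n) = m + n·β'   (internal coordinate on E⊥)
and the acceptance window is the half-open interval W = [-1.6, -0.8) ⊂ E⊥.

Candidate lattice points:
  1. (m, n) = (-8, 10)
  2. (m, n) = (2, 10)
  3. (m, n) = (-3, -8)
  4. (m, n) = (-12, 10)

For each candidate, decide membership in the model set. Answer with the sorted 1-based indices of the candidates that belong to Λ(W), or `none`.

β' = (3−√13)/2 ≈ -0.302776.
[1] lift (-8,10): star map gives -11.027756; window check -1.6 ≤ -11.027756 < -0.8 is false → out
[2] lift (2,10): star map gives -1.027756; window check -1.6 ≤ -1.027756 < -0.8 is true → IN Λ
[3] lift (-3,-8): star map gives -0.577795; window check -1.6 ≤ -0.577795 < -0.8 is false → out
[4] lift (-12,10): star map gives -15.027756; window check -1.6 ≤ -15.027756 < -0.8 is false → out

2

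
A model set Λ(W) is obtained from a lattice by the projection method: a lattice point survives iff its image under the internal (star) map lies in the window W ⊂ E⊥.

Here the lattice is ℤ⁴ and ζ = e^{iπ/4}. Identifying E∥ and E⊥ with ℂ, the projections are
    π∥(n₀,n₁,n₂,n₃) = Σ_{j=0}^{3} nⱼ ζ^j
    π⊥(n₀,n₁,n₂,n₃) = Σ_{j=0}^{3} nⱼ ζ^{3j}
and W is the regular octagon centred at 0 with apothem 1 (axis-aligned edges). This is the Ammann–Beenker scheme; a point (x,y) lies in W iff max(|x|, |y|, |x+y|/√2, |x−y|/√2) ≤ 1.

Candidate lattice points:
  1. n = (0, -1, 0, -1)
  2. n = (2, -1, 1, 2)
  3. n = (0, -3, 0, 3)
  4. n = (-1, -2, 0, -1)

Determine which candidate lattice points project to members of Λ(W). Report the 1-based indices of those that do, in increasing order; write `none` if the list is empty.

With ζ = e^{iπ/4} the internal vectors are ζ^0,ζ^3,ζ^6,ζ^9.
candidate 1: n = (0, -1, 0, -1) → π⊥ ≈ (+0.00000, -1.41421); max(|x|,|y|,|x±y|/√2) = 1.41421 > 1 ⇒ ∉ W
candidate 2: n = (2, -1, 1, 2) → π⊥ ≈ (+4.12132, -0.29289); max(|x|,|y|,|x±y|/√2) = 4.12132 > 1 ⇒ ∉ W
candidate 3: n = (0, -3, 0, 3) → π⊥ ≈ (+4.24264, +0.00000); max(|x|,|y|,|x±y|/√2) = 4.24264 > 1 ⇒ ∉ W
candidate 4: n = (-1, -2, 0, -1) → π⊥ ≈ (-0.29289, -2.12132); max(|x|,|y|,|x±y|/√2) = 2.12132 > 1 ⇒ ∉ W

none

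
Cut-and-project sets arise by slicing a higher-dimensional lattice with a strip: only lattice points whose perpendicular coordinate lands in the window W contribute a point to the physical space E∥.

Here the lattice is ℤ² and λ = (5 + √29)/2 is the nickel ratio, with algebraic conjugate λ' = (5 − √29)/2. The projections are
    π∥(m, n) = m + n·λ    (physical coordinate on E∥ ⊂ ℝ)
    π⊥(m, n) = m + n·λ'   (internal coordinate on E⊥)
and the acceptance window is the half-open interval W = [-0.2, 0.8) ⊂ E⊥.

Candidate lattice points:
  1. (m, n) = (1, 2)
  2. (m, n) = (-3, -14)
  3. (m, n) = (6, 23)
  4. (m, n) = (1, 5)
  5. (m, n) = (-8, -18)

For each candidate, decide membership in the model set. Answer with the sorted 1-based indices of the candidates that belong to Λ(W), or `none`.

1, 4

Numerically λ ≈ 5.1926 and λ' = −1/λ ≈ -0.1926.
candidate 1: (m,n)=(1,2) → π∥ = 1+2·λ ≈ 11.3852, π⊥ = 1+2·λ' ≈ 0.6148 ∈ [-0.2, 0.8) ⇒ IN Λ
candidate 2: (m,n)=(-3,-14) → π∥ = -3-14·λ ≈ -75.6962, π⊥ = -3-14·λ' ≈ -0.3038 ∉ [-0.2, 0.8) ⇒ out
candidate 3: (m,n)=(6,23) → π∥ = 6+23·λ ≈ 125.4294, π⊥ = 6+23·λ' ≈ 1.5706 ∉ [-0.2, 0.8) ⇒ out
candidate 4: (m,n)=(1,5) → π∥ = 1+5·λ ≈ 26.9629, π⊥ = 1+5·λ' ≈ 0.0371 ∈ [-0.2, 0.8) ⇒ IN Λ
candidate 5: (m,n)=(-8,-18) → π∥ = -8-18·λ ≈ -101.4665, π⊥ = -8-18·λ' ≈ -4.5335 ∉ [-0.2, 0.8) ⇒ out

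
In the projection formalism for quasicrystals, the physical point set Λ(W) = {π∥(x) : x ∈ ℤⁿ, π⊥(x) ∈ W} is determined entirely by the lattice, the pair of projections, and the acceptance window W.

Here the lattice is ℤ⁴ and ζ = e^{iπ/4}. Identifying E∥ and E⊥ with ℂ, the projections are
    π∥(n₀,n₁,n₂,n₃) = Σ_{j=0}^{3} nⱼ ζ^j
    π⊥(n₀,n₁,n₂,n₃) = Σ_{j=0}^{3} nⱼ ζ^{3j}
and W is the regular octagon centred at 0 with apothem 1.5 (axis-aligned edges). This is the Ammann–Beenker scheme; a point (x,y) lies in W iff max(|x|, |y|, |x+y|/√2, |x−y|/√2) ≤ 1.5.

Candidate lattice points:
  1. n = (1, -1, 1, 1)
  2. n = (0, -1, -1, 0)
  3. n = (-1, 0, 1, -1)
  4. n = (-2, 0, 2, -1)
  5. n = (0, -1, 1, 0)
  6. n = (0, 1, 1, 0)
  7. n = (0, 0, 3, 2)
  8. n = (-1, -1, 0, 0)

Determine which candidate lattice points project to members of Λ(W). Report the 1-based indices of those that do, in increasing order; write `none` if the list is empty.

2, 6, 8

With ζ = e^{iπ/4} the internal vectors are ζ^0,ζ^3,ζ^6,ζ^9.
#1 (1, -1, 1, 1): internal (2.4142, -1.0000); octagon support 2.4142 vs apothem 1.5 → ∉ W
#2 (0, -1, -1, 0): internal (0.7071, 0.2929); octagon support 0.7071 vs apothem 1.5 → ∈ W
#3 (-1, 0, 1, -1): internal (-1.7071, -1.7071); octagon support 2.4142 vs apothem 1.5 → ∉ W
#4 (-2, 0, 2, -1): internal (-2.7071, -2.7071); octagon support 3.8284 vs apothem 1.5 → ∉ W
#5 (0, -1, 1, 0): internal (0.7071, -1.7071); octagon support 1.7071 vs apothem 1.5 → ∉ W
#6 (0, 1, 1, 0): internal (-0.7071, -0.2929); octagon support 0.7071 vs apothem 1.5 → ∈ W
#7 (0, 0, 3, 2): internal (1.4142, -1.5858); octagon support 2.1213 vs apothem 1.5 → ∉ W
#8 (-1, -1, 0, 0): internal (-0.2929, -0.7071); octagon support 0.7071 vs apothem 1.5 → ∈ W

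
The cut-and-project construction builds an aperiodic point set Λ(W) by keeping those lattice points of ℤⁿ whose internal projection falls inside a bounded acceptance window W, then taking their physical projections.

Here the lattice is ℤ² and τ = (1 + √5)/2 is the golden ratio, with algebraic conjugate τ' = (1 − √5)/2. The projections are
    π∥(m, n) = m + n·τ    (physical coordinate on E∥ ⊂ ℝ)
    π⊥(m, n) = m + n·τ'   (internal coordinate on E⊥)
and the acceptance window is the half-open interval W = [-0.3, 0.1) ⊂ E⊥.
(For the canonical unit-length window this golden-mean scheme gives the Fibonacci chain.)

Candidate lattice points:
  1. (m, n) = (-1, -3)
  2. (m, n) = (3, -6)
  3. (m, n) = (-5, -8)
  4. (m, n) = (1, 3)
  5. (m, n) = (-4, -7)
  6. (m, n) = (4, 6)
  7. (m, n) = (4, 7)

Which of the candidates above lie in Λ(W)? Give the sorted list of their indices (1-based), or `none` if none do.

3

Numerically τ ≈ 1.61803 and τ' = −1/τ ≈ -0.61803.
[1] lift (-1,-3): star map gives 0.85410; window check -0.3 ≤ 0.85410 < 0.1 is false → out
[2] lift (3,-6): star map gives 6.70820; window check -0.3 ≤ 6.70820 < 0.1 is false → out
[3] lift (-5,-8): star map gives -0.05573; window check -0.3 ≤ -0.05573 < 0.1 is true → IN Λ
[4] lift (1,3): star map gives -0.85410; window check -0.3 ≤ -0.85410 < 0.1 is false → out
[5] lift (-4,-7): star map gives 0.32624; window check -0.3 ≤ 0.32624 < 0.1 is false → out
[6] lift (4,6): star map gives 0.29180; window check -0.3 ≤ 0.29180 < 0.1 is false → out
[7] lift (4,7): star map gives -0.32624; window check -0.3 ≤ -0.32624 < 0.1 is false → out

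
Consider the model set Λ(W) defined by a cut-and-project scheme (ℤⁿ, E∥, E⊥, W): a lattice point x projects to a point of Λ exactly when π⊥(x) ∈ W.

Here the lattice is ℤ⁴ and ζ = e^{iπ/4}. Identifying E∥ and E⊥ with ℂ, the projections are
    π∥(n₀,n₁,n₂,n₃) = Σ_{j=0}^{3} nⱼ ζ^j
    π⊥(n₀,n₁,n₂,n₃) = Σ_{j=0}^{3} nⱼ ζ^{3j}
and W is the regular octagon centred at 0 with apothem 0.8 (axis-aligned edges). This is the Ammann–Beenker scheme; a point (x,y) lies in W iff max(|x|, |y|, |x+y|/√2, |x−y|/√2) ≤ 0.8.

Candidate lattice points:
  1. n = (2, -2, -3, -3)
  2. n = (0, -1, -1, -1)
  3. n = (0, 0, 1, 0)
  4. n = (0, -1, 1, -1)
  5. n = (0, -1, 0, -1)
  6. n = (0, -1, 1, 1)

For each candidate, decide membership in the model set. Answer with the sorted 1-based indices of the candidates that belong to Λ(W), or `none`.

2

π⊥(n) = n₀ + n₁ζ³ + n₂ζ⁶ + n₃ζ⁹ where ζ = e^{iπ/4}.
candidate 1: n = (2, -2, -3, -3) → π⊥ ≈ (+1.292893, -0.535534); max(|x|,|y|,|x±y|/√2) = 1.292893 > 0.8 ⇒ ∉ W
candidate 2: n = (0, -1, -1, -1) → π⊥ ≈ (+0.000000, -0.414214); max(|x|,|y|,|x±y|/√2) = 0.414214 ≤ 0.8 ⇒ ∈ W
candidate 3: n = (0, 0, 1, 0) → π⊥ ≈ (+0.000000, -1.000000); max(|x|,|y|,|x±y|/√2) = 1.000000 > 0.8 ⇒ ∉ W
candidate 4: n = (0, -1, 1, -1) → π⊥ ≈ (+0.000000, -2.414214); max(|x|,|y|,|x±y|/√2) = 2.414214 > 0.8 ⇒ ∉ W
candidate 5: n = (0, -1, 0, -1) → π⊥ ≈ (+0.000000, -1.414214); max(|x|,|y|,|x±y|/√2) = 1.414214 > 0.8 ⇒ ∉ W
candidate 6: n = (0, -1, 1, 1) → π⊥ ≈ (+1.414214, -1.000000); max(|x|,|y|,|x±y|/√2) = 1.707107 > 0.8 ⇒ ∉ W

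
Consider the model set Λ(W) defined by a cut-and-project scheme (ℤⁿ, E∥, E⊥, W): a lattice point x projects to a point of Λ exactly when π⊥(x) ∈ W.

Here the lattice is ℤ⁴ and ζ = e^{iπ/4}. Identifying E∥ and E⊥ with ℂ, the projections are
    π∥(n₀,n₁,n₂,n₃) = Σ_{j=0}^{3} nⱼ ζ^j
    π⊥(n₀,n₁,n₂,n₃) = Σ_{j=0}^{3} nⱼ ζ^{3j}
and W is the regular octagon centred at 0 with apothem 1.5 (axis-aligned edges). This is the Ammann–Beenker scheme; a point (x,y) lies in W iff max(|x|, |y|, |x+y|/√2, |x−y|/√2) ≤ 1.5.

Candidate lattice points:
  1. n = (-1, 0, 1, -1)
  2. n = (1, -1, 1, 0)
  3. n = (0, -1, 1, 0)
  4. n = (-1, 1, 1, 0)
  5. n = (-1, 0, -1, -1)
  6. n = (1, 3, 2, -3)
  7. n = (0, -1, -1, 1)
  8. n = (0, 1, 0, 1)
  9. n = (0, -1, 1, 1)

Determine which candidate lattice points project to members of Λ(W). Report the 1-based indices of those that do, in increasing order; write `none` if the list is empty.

8

Internal map: ζ^{3j} for j=0..3 gives (1,0), (−√2/2,√2/2), (0,−1), (√2/2,√2/2).
#1 (-1, 0, 1, -1): internal (-1.70711, -1.70711); octagon support 2.41421 vs apothem 1.5 → ∉ W
#2 (1, -1, 1, 0): internal (1.70711, -1.70711); octagon support 2.41421 vs apothem 1.5 → ∉ W
#3 (0, -1, 1, 0): internal (0.70711, -1.70711); octagon support 1.70711 vs apothem 1.5 → ∉ W
#4 (-1, 1, 1, 0): internal (-1.70711, -0.29289); octagon support 1.70711 vs apothem 1.5 → ∉ W
#5 (-1, 0, -1, -1): internal (-1.70711, 0.29289); octagon support 1.70711 vs apothem 1.5 → ∉ W
#6 (1, 3, 2, -3): internal (-3.24264, -2.00000); octagon support 3.70711 vs apothem 1.5 → ∉ W
#7 (0, -1, -1, 1): internal (1.41421, 1.00000); octagon support 1.70711 vs apothem 1.5 → ∉ W
#8 (0, 1, 0, 1): internal (0.00000, 1.41421); octagon support 1.41421 vs apothem 1.5 → ∈ W
#9 (0, -1, 1, 1): internal (1.41421, -1.00000); octagon support 1.70711 vs apothem 1.5 → ∉ W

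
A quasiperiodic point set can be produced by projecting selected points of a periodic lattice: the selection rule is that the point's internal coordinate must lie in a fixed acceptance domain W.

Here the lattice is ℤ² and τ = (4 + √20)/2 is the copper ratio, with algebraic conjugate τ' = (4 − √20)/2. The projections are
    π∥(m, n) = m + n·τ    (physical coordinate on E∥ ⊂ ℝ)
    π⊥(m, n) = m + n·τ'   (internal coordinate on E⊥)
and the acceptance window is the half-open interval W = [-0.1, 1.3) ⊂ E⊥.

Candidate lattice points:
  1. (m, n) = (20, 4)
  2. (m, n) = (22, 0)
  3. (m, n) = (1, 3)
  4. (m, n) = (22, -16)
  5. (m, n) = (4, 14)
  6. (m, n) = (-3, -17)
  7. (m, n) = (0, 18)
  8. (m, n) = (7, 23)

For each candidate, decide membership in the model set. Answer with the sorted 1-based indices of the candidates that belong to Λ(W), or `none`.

3, 5, 6

Compute τ' = (4−√20)/2 = -0.23607, so π⊥(m,n) = m -0.23607·n.
candidate 1: (m,n)=(20,4) → π∥ = 20+4·τ ≈ 36.94427, π⊥ = 20+4·τ' ≈ 19.05573 ∉ [-0.1, 1.3) ⇒ out
candidate 2: (m,n)=(22,0) → π∥ = 22+0·τ ≈ 22.00000, π⊥ = 22+0·τ' ≈ 22.00000 ∉ [-0.1, 1.3) ⇒ out
candidate 3: (m,n)=(1,3) → π∥ = 1+3·τ ≈ 13.70820, π⊥ = 1+3·τ' ≈ 0.29180 ∈ [-0.1, 1.3) ⇒ IN Λ
candidate 4: (m,n)=(22,-16) → π∥ = 22-16·τ ≈ -45.77709, π⊥ = 22-16·τ' ≈ 25.77709 ∉ [-0.1, 1.3) ⇒ out
candidate 5: (m,n)=(4,14) → π∥ = 4+14·τ ≈ 63.30495, π⊥ = 4+14·τ' ≈ 0.69505 ∈ [-0.1, 1.3) ⇒ IN Λ
candidate 6: (m,n)=(-3,-17) → π∥ = -3-17·τ ≈ -75.01316, π⊥ = -3-17·τ' ≈ 1.01316 ∈ [-0.1, 1.3) ⇒ IN Λ
candidate 7: (m,n)=(0,18) → π∥ = 0+18·τ ≈ 76.24922, π⊥ = 0+18·τ' ≈ -4.24922 ∉ [-0.1, 1.3) ⇒ out
candidate 8: (m,n)=(7,23) → π∥ = 7+23·τ ≈ 104.42956, π⊥ = 7+23·τ' ≈ 1.57044 ∉ [-0.1, 1.3) ⇒ out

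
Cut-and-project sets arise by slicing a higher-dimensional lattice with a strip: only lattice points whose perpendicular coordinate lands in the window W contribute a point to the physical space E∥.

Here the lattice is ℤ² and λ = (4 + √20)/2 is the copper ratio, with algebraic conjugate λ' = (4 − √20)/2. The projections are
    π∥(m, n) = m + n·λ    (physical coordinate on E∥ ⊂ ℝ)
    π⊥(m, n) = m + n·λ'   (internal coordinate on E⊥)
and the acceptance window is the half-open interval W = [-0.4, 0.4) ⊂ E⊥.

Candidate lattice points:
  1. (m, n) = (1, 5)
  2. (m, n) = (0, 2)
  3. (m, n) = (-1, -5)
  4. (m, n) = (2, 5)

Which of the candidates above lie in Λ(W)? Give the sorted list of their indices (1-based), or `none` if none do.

1, 3

λ' = (4−√20)/2 ≈ -0.236068.
#1 (1,5): internal coord 1 + (5)·λ' = -0.180340; -0.180340 ∈ [-0.4, 0.4) → IN Λ
#2 (0,2): internal coord 0 + (2)·λ' = -0.472136; -0.472136 ∉ [-0.4, 0.4) → out
#3 (-1,-5): internal coord -1 + (-5)·λ' = +0.180340; +0.180340 ∈ [-0.4, 0.4) → IN Λ
#4 (2,5): internal coord 2 + (5)·λ' = +0.819660; +0.819660 ∉ [-0.4, 0.4) → out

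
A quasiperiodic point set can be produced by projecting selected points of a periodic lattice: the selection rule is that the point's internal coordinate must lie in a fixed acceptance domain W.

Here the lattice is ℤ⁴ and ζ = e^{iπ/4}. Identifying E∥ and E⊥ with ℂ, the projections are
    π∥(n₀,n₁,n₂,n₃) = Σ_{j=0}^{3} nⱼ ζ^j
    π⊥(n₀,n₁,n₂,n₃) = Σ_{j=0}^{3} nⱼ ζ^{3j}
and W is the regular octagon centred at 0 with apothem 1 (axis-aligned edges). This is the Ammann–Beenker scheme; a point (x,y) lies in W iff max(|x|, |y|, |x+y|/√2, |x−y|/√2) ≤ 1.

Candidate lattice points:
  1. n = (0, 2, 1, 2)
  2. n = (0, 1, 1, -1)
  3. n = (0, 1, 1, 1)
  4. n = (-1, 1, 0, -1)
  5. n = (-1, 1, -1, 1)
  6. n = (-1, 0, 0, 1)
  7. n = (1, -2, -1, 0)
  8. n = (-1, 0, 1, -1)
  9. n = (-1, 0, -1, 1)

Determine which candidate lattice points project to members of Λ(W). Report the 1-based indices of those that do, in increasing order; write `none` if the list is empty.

3, 6

With ζ = e^{iπ/4} the internal vectors are ζ^0,ζ^3,ζ^6,ζ^9.
candidate 1: n = (0, 2, 1, 2) → π⊥ ≈ (+0.00000, +1.82843); max(|x|,|y|,|x±y|/√2) = 1.82843 > 1 ⇒ ∉ W
candidate 2: n = (0, 1, 1, -1) → π⊥ ≈ (-1.41421, -1.00000); max(|x|,|y|,|x±y|/√2) = 1.70711 > 1 ⇒ ∉ W
candidate 3: n = (0, 1, 1, 1) → π⊥ ≈ (+0.00000, +0.41421); max(|x|,|y|,|x±y|/√2) = 0.41421 ≤ 1 ⇒ ∈ W
candidate 4: n = (-1, 1, 0, -1) → π⊥ ≈ (-2.41421, +0.00000); max(|x|,|y|,|x±y|/√2) = 2.41421 > 1 ⇒ ∉ W
candidate 5: n = (-1, 1, -1, 1) → π⊥ ≈ (-1.00000, +2.41421); max(|x|,|y|,|x±y|/√2) = 2.41421 > 1 ⇒ ∉ W
candidate 6: n = (-1, 0, 0, 1) → π⊥ ≈ (-0.29289, +0.70711); max(|x|,|y|,|x±y|/√2) = 0.70711 ≤ 1 ⇒ ∈ W
candidate 7: n = (1, -2, -1, 0) → π⊥ ≈ (+2.41421, -0.41421); max(|x|,|y|,|x±y|/√2) = 2.41421 > 1 ⇒ ∉ W
candidate 8: n = (-1, 0, 1, -1) → π⊥ ≈ (-1.70711, -1.70711); max(|x|,|y|,|x±y|/√2) = 2.41421 > 1 ⇒ ∉ W
candidate 9: n = (-1, 0, -1, 1) → π⊥ ≈ (-0.29289, +1.70711); max(|x|,|y|,|x±y|/√2) = 1.70711 > 1 ⇒ ∉ W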